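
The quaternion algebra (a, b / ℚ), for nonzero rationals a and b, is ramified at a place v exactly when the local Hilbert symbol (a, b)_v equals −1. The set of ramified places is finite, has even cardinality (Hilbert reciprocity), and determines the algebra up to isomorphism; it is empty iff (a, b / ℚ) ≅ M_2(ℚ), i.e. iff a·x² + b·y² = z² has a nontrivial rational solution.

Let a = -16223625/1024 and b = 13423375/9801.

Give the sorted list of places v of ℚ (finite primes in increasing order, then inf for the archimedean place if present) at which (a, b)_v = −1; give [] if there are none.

(a, b) ≡ (-72105, 1015) mod (ℚ^×)²; places V = {2, 3, 5, 7, 11, 19, 23, 29, ∞}.
(a,b)_11: α=1, u≡5; β=-2, v≡5 (mod 11); (5|11)=+1, (5|11)=+1; sign (−1)^0·+1^-2·+1^1 = +1.
(a,b)_7: α=0, u≡1; β=1, v≡3 (mod 7); (1|7)=+1, (3|7)=-1; sign (−1)^0·+1^1·-1^0 = +1.
(a,b)_3: α=3, u≡1; β=-4, v≡1 (mod 3); (1|3)=+1, (1|3)=+1; sign (−1)^0·+1^-4·+1^3 = +1.
(a,b)_29: α=0, u≡15; β=1, v≡23 (mod 29); (15|29)=-1, (23|29)=+1; sign (−1)^0·-1^1·+1^0 = -1.
(a,b)_∞: sgn(-72105)=−, sgn(1015)=+, so +1.
(a,b)_19: α=1, u≡17; β=0, v≡10 (mod 19); (17|19)=+1, (10|19)=-1; sign (−1)^0·+1^0·-1^1 = -1.
(a,b)_5: α=3, u≡4; β=3, v≡2 (mod 5); (4|5)=+1, (2|5)=-1; sign (−1)^0·+1^3·-1^3 = -1.
(a,b)_23: α=1, u≡1; β=2, v≡2 (mod 23); (1|23)=+1, (2|23)=+1; sign (−1)^0·+1^2·+1^1 = +1.
(a,b)_2: α=-10, β=0; u≡7, v≡7 (mod 8); ε(u)ε(v)=1·1, αω(v)=-10·0, βω(u)=0·0; sum ≡ 1  ⇒  -1.
Ram(-72105, 1015) = {2, 5, 19, 29}; no ℚ_2-point on the conic.

[2, 5, 19, 29]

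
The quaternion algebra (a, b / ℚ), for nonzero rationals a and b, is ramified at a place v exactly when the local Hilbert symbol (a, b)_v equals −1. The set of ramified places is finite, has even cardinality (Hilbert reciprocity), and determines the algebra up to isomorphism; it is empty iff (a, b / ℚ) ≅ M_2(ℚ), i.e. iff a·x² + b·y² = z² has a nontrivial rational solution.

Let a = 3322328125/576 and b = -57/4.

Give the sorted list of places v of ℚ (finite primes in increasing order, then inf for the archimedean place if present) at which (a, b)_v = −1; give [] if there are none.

Mod squares: a ≡ 589, b ≡ -57. Check v ∈ {∞, 2, 3, 5, 19, 31}.
v=19: a=19^3·(≡14), b=19^1·(≡4) mod 19; (14|19)=-1, (4|19)=+1; (−1)^{3·1·9}·(-1)^1·(+1)^3 = +1.
v=∞: 589 > 0 and -57 < 0  ⇒  (a,b)_∞ = +1.
v=5: a=5^6·(≡4), b=5^0·(≡2) mod 5; (4|5)=+1, (2|5)=-1; (−1)^{6·0·2}·(+1)^0·(-1)^6 = +1.
v=2: v_2(a)=-6, v_2(b)=-2; units ≡ 5, 7 (mod 8); ε·ε+αω+βω = 0·1+-6·0+-2·1 ≡ 0  ⇒  (a,b)_2 = +1.
v=31: a=31^1·(≡28), b=31^0·(≡9) mod 31; (28|31)=+1, (9|31)=+1; (−1)^{1·0·15}·(+1)^0·(+1)^1 = +1.
v=3: a=3^-2·(≡1), b=3^1·(≡2) mod 3; (1|3)=+1, (2|3)=-1; (−1)^{-2·1·1}·(+1)^1·(-1)^-2 = +1.
Ram(a, b) = ∅: the form 589·x² + -57·y² − z² is isotropic over every ℚ_v, so by Hasse–Minkowski it is isotropic over ℚ.

[]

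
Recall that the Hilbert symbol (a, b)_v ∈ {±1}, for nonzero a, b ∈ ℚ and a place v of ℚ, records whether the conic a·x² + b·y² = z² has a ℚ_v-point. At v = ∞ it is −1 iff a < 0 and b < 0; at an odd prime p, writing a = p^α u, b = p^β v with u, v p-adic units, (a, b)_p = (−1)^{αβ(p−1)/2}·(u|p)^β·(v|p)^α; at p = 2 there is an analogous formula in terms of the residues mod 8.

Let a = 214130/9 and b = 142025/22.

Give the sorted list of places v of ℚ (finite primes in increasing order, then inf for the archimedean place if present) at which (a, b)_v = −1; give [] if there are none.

[2, 5, 13, 23]

Mod squares: a ≡ 4370, b ≡ 124982. Check v ∈ {∞, 2, 3, 5, 7, 11, 13, 19, 23}.
v=∞: 4370 > 0 and 124982 > 0  ⇒  (a,b)_∞ = +1.
v=23: a=23^1·(≡2), b=23^1·(≡12) mod 23; (2|23)=+1, (12|23)=+1; (−1)^{1·1·11}·(+1)^1·(+1)^1 = -1.
v=3: a=3^-2·(≡2), b=3^0·(≡2) mod 3; (2|3)=-1, (2|3)=-1; (−1)^{-2·0·1}·(-1)^0·(-1)^-2 = +1.
v=5: a=5^1·(≡4), b=5^2·(≡3) mod 5; (4|5)=+1, (3|5)=-1; (−1)^{1·2·2}·(+1)^2·(-1)^1 = -1.
v=7: a=7^2·(≡1), b=7^0·(≡2) mod 7; (1|7)=+1, (2|7)=+1; (−1)^{2·0·3}·(+1)^0·(+1)^2 = +1.
v=11: a=11^0·(≡9), b=11^-1·(≡2) mod 11; (9|11)=+1, (2|11)=-1; (−1)^{0·-1·5}·(+1)^-1·(-1)^0 = +1.
v=2: v_2(a)=1, v_2(b)=-1; units ≡ 1, 3 (mod 8); ε·ε+αω+βω = 0·1+1·1+-1·0 ≡ 1  ⇒  (a,b)_2 = -1.
v=19: a=19^1·(≡13), b=19^1·(≡9) mod 19; (13|19)=-1, (9|19)=+1; (−1)^{1·1·9}·(-1)^1·(+1)^1 = +1.
v=13: a=13^0·(≡8), b=13^1·(≡2) mod 13; (8|13)=-1, (2|13)=-1; (−1)^{0·1·6}·(-1)^1·(-1)^0 = -1.
(4370, 124982 / ℚ) ramifies at {2, 5, 13, 23}: a division algebra.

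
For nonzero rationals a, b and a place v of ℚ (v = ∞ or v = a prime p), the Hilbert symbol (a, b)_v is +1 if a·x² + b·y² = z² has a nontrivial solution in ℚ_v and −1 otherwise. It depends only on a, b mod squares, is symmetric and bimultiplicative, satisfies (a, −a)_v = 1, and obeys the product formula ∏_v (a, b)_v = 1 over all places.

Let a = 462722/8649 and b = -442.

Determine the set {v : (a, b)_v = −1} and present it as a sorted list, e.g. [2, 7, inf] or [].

Mod squares: a ≡ 2, b ≡ -442. Check v ∈ {∞, 2, 3, 13, 17, 31, 37}.
v=31: a=31^-2·(≡19), b=31^0·(≡23) mod 31; (19|31)=+1, (23|31)=-1; (−1)^{-2·0·15}·(+1)^0·(-1)^-2 = +1.
v=∞: 2 > 0 and -442 < 0  ⇒  (a,b)_∞ = +1.
v=3: a=3^-2·(≡2), b=3^0·(≡2) mod 3; (2|3)=-1, (2|3)=-1; (−1)^{-2·0·1}·(-1)^0·(-1)^-2 = +1.
v=37: a=37^2·(≡20), b=37^0·(≡2) mod 37; (20|37)=-1, (2|37)=-1; (−1)^{2·0·18}·(-1)^0·(-1)^2 = +1.
v=17: a=17^0·(≡13), b=17^1·(≡8) mod 17; (13|17)=+1, (8|17)=+1; (−1)^{0·1·8}·(+1)^1·(+1)^0 = +1.
v=13: a=13^2·(≡2), b=13^1·(≡5) mod 13; (2|13)=-1, (5|13)=-1; (−1)^{2·1·6}·(-1)^1·(-1)^2 = -1.
v=2: v_2(a)=1, v_2(b)=1; units ≡ 1, 3 (mod 8); ε·ε+αω+βω = 0·1+1·1+1·0 ≡ 1  ⇒  (a,b)_2 = -1.
(2, -442 / ℚ) ramifies at {2, 13}: a division algebra.

[2, 13]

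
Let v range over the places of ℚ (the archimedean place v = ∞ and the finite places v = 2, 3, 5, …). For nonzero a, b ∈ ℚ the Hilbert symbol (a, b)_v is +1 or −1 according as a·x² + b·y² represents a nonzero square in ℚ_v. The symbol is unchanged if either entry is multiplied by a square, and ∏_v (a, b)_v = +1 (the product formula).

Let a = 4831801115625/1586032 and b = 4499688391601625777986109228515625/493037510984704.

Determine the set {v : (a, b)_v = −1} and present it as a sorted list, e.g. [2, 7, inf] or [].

[5, 19]

(a, b) ≡ (15295, 2185) mod (ℚ^×)²; places V = {2, 3, 5, 7, 11, 17, 19, 23, ∞}.
(a,b)_∞: sgn(15295)=+, sgn(2185)=+, so +1.
(a,b)_7: α=-3, u≡2; β=-8, v≡2 (mod 7); (2|7)=+1, (2|7)=+1; sign (−1)^0·+1^-8·+1^-3 = +1.
(a,b)_2: α=-4, β=-10; u≡7, v≡1 (mod 8); ε(u)ε(v)=1·0, αω(v)=-4·0, βω(u)=-10·0; sum ≡ 0  ⇒  +1.
(a,b)_23: α=1, u≡11; β=3, v≡6 (mod 23); (11|23)=-1, (6|23)=+1; sign (−1)^1·-1^3·+1^1 = +1.
(a,b)_11: α=2, u≡3; β=6, v≡10 (mod 11); (3|11)=+1, (10|11)=-1; sign (−1)^0·+1^6·-1^2 = +1.
(a,b)_19: α=3, u≡9; β=7, v≡6 (mod 19); (9|19)=+1, (6|19)=+1; sign (−1)^1·+1^7·+1^3 = -1.
(a,b)_17: α=-2, u≡7; β=-4, v≡8 (mod 17); (7|17)=-1, (8|17)=+1; sign (−1)^0·-1^-4·+1^-2 = +1.
(a,b)_5: α=5, u≡1; β=11, v≡3 (mod 5); (1|5)=+1, (3|5)=-1; sign (−1)^0·+1^11·-1^5 = -1.
(a,b)_3: α=4, u≡1; β=14, v≡1 (mod 3); (1|3)=+1, (1|3)=+1; sign (−1)^0·+1^14·+1^4 = +1.
Ram(15295, 2185) = {5, 19}; no ℚ_5-point on the conic.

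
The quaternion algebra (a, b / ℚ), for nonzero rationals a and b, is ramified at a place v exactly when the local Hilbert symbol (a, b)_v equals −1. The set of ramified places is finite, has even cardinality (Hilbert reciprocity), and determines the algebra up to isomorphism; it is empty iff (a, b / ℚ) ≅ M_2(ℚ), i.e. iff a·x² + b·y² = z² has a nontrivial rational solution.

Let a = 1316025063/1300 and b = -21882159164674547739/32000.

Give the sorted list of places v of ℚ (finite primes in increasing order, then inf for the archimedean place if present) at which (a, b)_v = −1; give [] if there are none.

[3, 11, 13, 17, 19, 23]

Mod squares: a ≡ 289731, b ≡ -95095. Check v ∈ {∞, 2, 3, 5, 7, 11, 13, 17, 19, 23}.
v=17: a=17^1·(≡2), b=17^4·(≡12) mod 17; (2|17)=+1, (12|17)=-1; (−1)^{1·4·8}·(+1)^4·(-1)^1 = -1.
v=7: a=7^0·(≡2), b=7^3·(≡4) mod 7; (2|7)=+1, (4|7)=+1; (−1)^{0·3·3}·(+1)^3·(+1)^0 = +1.
v=2: v_2(a)=-2, v_2(b)=-8; units ≡ 3, 1 (mod 8); ε·ε+αω+βω = 1·0+-2·0+-8·1 ≡ 0  ⇒  (a,b)_2 = +1.
v=3: a=3^11·(≡1), b=3^12·(≡2) mod 3; (1|3)=+1, (2|3)=-1; (−1)^{11·12·1}·(+1)^12·(-1)^11 = -1.
v=13: a=13^-1·(≡6), b=13^1·(≡9) mod 13; (6|13)=-1, (9|13)=+1; (−1)^{-1·1·6}·(-1)^1·(+1)^-1 = -1.
v=19: a=19^1·(≡9), b=19^1·(≡9) mod 19; (9|19)=+1, (9|19)=+1; (−1)^{1·1·9}·(+1)^1·(+1)^1 = -1.
v=23: a=23^1·(≡2), b=23^2·(≡14) mod 23; (2|23)=+1, (14|23)=-1; (−1)^{1·2·11}·(+1)^2·(-1)^1 = -1.
v=∞: 289731 > 0 and -95095 < 0  ⇒  (a,b)_∞ = +1.
v=11: a=11^0·(≡6), b=11^1·(≡4) mod 11; (6|11)=-1, (4|11)=+1; (−1)^{0·1·5}·(-1)^1·(+1)^0 = -1.
v=5: a=5^-2·(≡4), b=5^-3·(≡1) mod 5; (4|5)=+1, (1|5)=+1; (−1)^{-2·-3·2}·(+1)^-3·(+1)^-2 = +1.
|Ram(289731, -95095)| = 6, even; anisotropic at {3, 11, 13, 17, 19, 23}.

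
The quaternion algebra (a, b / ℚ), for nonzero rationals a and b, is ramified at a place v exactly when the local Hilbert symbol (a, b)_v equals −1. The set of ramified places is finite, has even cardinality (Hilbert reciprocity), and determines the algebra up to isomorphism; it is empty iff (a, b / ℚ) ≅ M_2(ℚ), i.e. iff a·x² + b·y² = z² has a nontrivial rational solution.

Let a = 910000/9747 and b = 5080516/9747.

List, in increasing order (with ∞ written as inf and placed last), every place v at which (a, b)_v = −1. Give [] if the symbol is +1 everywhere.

[3, 7]

Mod squares: a ≡ 273, b ≡ 3. Check v ∈ {∞, 2, 3, 5, 7, 13, 19, 23}.
v=19: a=19^-2·(≡16), b=19^-2·(≡18) mod 19; (16|19)=+1, (18|19)=-1; (−1)^{-2·-2·9}·(+1)^-2·(-1)^-2 = +1.
v=3: a=3^-3·(≡1), b=3^-3·(≡1) mod 3; (1|3)=+1, (1|3)=+1; (−1)^{-3·-3·1}·(+1)^-3·(+1)^-3 = -1.
v=7: a=7^1·(≡1), b=7^4·(≡3) mod 7; (1|7)=+1, (3|7)=-1; (−1)^{1·4·3}·(+1)^4·(-1)^1 = -1.
v=23: a=23^0·(≡22), b=23^2·(≡2) mod 23; (22|23)=-1, (2|23)=+1; (−1)^{0·2·11}·(-1)^2·(+1)^0 = +1.
v=∞: 273 > 0 and 3 > 0  ⇒  (a,b)_∞ = +1.
v=2: v_2(a)=4, v_2(b)=2; units ≡ 1, 3 (mod 8); ε·ε+αω+βω = 0·1+4·1+2·0 ≡ 0  ⇒  (a,b)_2 = +1.
v=13: a=13^1·(≡6), b=13^0·(≡9) mod 13; (6|13)=-1, (9|13)=+1; (−1)^{1·0·6}·(-1)^0·(+1)^1 = +1.
v=5: a=5^4·(≡3), b=5^0·(≡3) mod 5; (3|5)=-1, (3|5)=-1; (−1)^{4·0·2}·(-1)^0·(-1)^4 = +1.
Ram(273, 3) = {3, 7}; no ℚ_3-point on the conic.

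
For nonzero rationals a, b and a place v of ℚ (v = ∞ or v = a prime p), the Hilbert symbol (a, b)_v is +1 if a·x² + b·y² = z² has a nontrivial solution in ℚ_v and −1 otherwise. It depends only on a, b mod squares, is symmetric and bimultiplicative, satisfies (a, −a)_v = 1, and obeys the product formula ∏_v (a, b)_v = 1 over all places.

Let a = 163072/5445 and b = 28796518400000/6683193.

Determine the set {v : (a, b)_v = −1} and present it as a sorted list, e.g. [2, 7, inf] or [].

(a, b) ≡ (65, 1105) mod (ℚ^×)²; places V = {2, 3, 5, 7, 11, 13, 17, 19, ∞}.
(a,b)_5: α=-1, u≡3; β=5, v≡1 (mod 5); (3|5)=-1, (1|5)=+1; sign (−1)^0·-1^5·+1^-1 = -1.
(a,b)_19: α=0, u≡3; β=-2, v≡8 (mod 19); (3|19)=-1, (8|19)=-1; sign (−1)^0·-1^-2·-1^0 = +1.
(a,b)_2: α=8, β=22; u≡1, v≡1 (mod 8); ε(u)ε(v)=0·0, αω(v)=8·0, βω(u)=22·0; sum ≡ 0  ⇒  +1.
(a,b)_13: α=1, u≡7; β=3, v≡5 (mod 13); (7|13)=-1, (5|13)=-1; sign (−1)^0·-1^3·-1^1 = +1.
(a,b)_17: α=0, u≡5; β=-1, v≡12 (mod 17); (5|17)=-1, (12|17)=-1; sign (−1)^0·-1^-1·-1^0 = -1.
(a,b)_∞: sgn(65)=+, sgn(1105)=+, so +1.
(a,b)_11: α=-2, u≡8; β=-2, v≡5 (mod 11); (8|11)=-1, (5|11)=+1; sign (−1)^0·-1^-2·+1^-2 = +1.
(a,b)_3: α=-2, u≡2; β=-2, v≡1 (mod 3); (2|3)=-1, (1|3)=+1; sign (−1)^0·-1^-2·+1^-2 = +1.
(a,b)_7: α=2, u≡4; β=0, v≡6 (mod 7); (4|7)=+1, (6|7)=-1; sign (−1)^0·+1^0·-1^2 = +1.
Ram(65, 1105) = {5, 17}; no ℚ_5-point on the conic.

[5, 17]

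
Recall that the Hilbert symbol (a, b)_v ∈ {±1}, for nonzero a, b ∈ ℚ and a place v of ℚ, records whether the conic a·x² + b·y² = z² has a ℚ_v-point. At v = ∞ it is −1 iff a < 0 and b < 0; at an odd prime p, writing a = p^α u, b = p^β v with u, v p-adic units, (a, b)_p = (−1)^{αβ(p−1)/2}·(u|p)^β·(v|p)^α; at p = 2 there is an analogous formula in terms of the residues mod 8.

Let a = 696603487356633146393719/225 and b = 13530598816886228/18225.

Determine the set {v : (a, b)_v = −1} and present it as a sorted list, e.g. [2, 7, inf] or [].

[7, 11, 37, 43]

(a, b) ≡ (135751, 1517) mod (ℚ^×)²; places V = {2, 3, 5, 7, 11, 37, 41, 43, ∞}.
(a,b)_3: α=-2, u≡1; β=-6, v≡2 (mod 3); (1|3)=+1, (2|3)=-1; sign (−1)^0·+1^-6·-1^-2 = +1.
(a,b)_2: α=0, β=2; u≡7, v≡5 (mod 8); ε(u)ε(v)=1·0, αω(v)=0·1, βω(u)=2·0; sum ≡ 0  ⇒  +1.
(a,b)_41: α=5, u≡1; β=3, v≡4 (mod 41); (1|41)=+1, (4|41)=+1; sign (−1)^0·+1^3·+1^5 = +1.
(a,b)_7: α=3, u≡6; β=2, v≡6 (mod 7); (6|7)=-1, (6|7)=-1; sign (−1)^0·-1^2·-1^3 = -1.
(a,b)_11: α=5, u≡2; β=4, v≡2 (mod 11); (2|11)=-1, (2|11)=-1; sign (−1)^0·-1^4·-1^5 = -1.
(a,b)_37: α=2, u≡5; β=1, v≡34 (mod 37); (5|37)=-1, (34|37)=+1; sign (−1)^0·-1^1·+1^2 = -1.
(a,b)_∞: sgn(135751)=+, sgn(1517)=+, so +1.
(a,b)_43: α=3, u≡20; β=2, v≡27 (mod 43); (20|43)=-1, (27|43)=-1; sign (−1)^0·-1^2·-1^3 = -1.
(a,b)_5: α=-2, u≡1; β=-2, v≡2 (mod 5); (1|5)=+1, (2|5)=-1; sign (−1)^0·+1^-2·-1^-2 = +1.
|Ram(135751, 1517)| = 4, even; anisotropic at {7, 11, 37, 43}.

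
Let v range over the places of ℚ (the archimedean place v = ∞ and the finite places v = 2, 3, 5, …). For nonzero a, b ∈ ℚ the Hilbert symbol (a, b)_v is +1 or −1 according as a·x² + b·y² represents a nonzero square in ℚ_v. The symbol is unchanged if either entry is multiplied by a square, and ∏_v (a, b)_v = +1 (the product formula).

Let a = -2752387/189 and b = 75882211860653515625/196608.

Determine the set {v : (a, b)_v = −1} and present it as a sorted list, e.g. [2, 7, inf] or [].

[3, 7]

(a, b) ≡ (-903, 100491) mod (ℚ^×)²; places V = {2, 3, 5, 7, 11, 19, 23, 41, 43, ∞}.
(a,b)_7: α=-1, u≡1; β=2, v≡6 (mod 7); (1|7)=+1, (6|7)=-1; sign (−1)^0·+1^2·-1^-1 = -1.
(a,b)_2: α=0, β=-16; u≡1, v≡3 (mod 8); ε(u)ε(v)=0·1, αω(v)=0·1, βω(u)=-16·0; sum ≡ 0  ⇒  +1.
(a,b)_23: α=2, u≡22; β=2, v≡13 (mod 23); (22|23)=-1, (13|23)=+1; sign (−1)^0·-1^2·+1^2 = +1.
(a,b)_3: α=-3, u≡2; β=-1, v≡2 (mod 3); (2|3)=-1, (2|3)=-1; sign (−1)^1·-1^-1·-1^-3 = -1.
(a,b)_5: α=0, u≡2; β=8, v≡1 (mod 5); (2|5)=-1, (1|5)=+1; sign (−1)^0·-1^8·+1^0 = +1.
(a,b)_41: α=0, u≡1; β=1, v≡31 (mod 41); (1|41)=+1, (31|41)=+1; sign (−1)^0·+1^1·+1^0 = +1.
(a,b)_43: α=1, u≡39; β=3, v≡17 (mod 43); (39|43)=-1, (17|43)=+1; sign (−1)^1·-1^3·+1^1 = +1.
(a,b)_∞: sgn(-903)=−, sgn(100491)=+, so +1.
(a,b)_19: α=0, u≡9; β=1, v≡4 (mod 19); (9|19)=+1, (4|19)=+1; sign (−1)^0·+1^1·+1^0 = +1.
(a,b)_11: α=2, u≡6; β=2, v≡8 (mod 11); (6|11)=-1, (8|11)=-1; sign (−1)^0·-1^2·-1^2 = +1.
Ram(-903, 100491) = {3, 7}; no ℚ_3-point on the conic.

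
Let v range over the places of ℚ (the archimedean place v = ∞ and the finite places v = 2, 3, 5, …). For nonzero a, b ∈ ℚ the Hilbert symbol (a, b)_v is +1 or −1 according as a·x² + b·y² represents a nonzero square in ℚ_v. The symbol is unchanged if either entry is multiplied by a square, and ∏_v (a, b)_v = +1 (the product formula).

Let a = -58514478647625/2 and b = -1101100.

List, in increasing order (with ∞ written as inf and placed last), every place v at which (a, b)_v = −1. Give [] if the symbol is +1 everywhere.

(a, b) ≡ (-4290, -91) mod (ℚ^×)²; places V = {2, 3, 5, 7, 11, 13, ∞}.
(a,b)_13: α=3, u≡6; β=1, v≡8 (mod 13); (6|13)=-1, (8|13)=-1; sign (−1)^0·-1^1·-1^3 = +1.
(a,b)_3: α=3, u≡1; β=0, v≡2 (mod 3); (1|3)=+1, (2|3)=-1; sign (−1)^0·+1^0·-1^3 = -1.
(a,b)_7: α=2, u≡1; β=1, v≡4 (mod 7); (1|7)=+1, (4|7)=+1; sign (−1)^0·+1^1·+1^2 = +1.
(a,b)_∞: sgn(-4290)=−, sgn(-91)=−, so -1.
(a,b)_2: α=-1, β=2; u≡7, v≡5 (mod 8); ε(u)ε(v)=1·0, αω(v)=-1·1, βω(u)=2·0; sum ≡ 1  ⇒  -1.
(a,b)_11: α=5, u≡7; β=2, v≡8 (mod 11); (7|11)=-1, (8|11)=-1; sign (−1)^0·-1^2·-1^5 = -1.
(a,b)_5: α=3, u≡2; β=2, v≡1 (mod 5); (2|5)=-1, (1|5)=+1; sign (−1)^0·-1^2·+1^3 = +1.
(-4290, -91 / ℚ) ramifies at {2, 3, 11, ∞}: a division algebra.

[2, 3, 11, inf]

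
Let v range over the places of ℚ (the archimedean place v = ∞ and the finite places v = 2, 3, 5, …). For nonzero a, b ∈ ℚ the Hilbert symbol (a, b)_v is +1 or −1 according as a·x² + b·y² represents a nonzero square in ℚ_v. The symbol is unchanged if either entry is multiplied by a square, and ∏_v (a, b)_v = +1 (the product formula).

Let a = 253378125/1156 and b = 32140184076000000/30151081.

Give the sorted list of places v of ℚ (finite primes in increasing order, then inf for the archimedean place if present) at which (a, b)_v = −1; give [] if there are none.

(a, b) ≡ (5005, 11) mod (ℚ^×)²; places V = {2, 3, 5, 7, 11, 13, 17, 19, ∞}.
(a,b)_∞: sgn(5005)=+, sgn(11)=+, so +1.
(a,b)_13: α=1, u≡2; β=2, v≡8 (mod 13); (2|13)=-1, (8|13)=-1; sign (−1)^0·-1^2·-1^1 = -1.
(a,b)_2: α=-2, β=8; u≡5, v≡3 (mod 8); ε(u)ε(v)=0·1, αω(v)=-2·1, βω(u)=8·1; sum ≡ 0  ⇒  +1.
(a,b)_17: α=-2, u≡11; β=-4, v≡7 (mod 17); (11|17)=-1, (7|17)=-1; sign (−1)^0·-1^-4·-1^-2 = +1.
(a,b)_19: α=0, u≡14; β=-2, v≡4 (mod 19); (14|19)=-1, (4|19)=+1; sign (−1)^0·-1^-2·+1^0 = +1.
(a,b)_7: α=1, u≡1; β=2, v≡2 (mod 7); (1|7)=+1, (2|7)=+1; sign (−1)^0·+1^2·+1^1 = +1.
(a,b)_11: α=1, u≡1; β=3, v≡5 (mod 11); (1|11)=+1, (5|11)=+1; sign (−1)^1·+1^3·+1^1 = -1.
(a,b)_5: α=5, u≡1; β=6, v≡4 (mod 5); (1|5)=+1, (4|5)=+1; sign (−1)^0·+1^6·+1^5 = +1.
(a,b)_3: α=4, u≡1; β=6, v≡2 (mod 3); (1|3)=+1, (2|3)=-1; sign (−1)^0·+1^6·-1^4 = +1.
(5005, 11 / ℚ) ramifies at {11, 13}: a division algebra.

[11, 13]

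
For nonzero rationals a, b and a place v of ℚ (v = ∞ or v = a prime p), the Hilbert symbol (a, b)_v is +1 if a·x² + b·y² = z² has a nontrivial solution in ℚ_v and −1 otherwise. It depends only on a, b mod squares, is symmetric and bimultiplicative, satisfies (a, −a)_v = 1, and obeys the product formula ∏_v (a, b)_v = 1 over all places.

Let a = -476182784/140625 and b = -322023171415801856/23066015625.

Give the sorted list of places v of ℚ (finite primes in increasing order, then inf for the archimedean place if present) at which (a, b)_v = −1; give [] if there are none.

(a, b) ≡ (-37961, -119) mod (ℚ^×)²; places V = {2, 3, 5, 7, 11, 13, 17, 29, ∞}.
(a,b)_2: α=8, β=16; u≡7, v≡1 (mod 8); ε(u)ε(v)=1·0, αω(v)=8·0, βω(u)=16·0; sum ≡ 0  ⇒  +1.
(a,b)_13: α=0, u≡10; β=2, v≡2 (mod 13); (10|13)=+1, (2|13)=-1; sign (−1)^0·+1^2·-1^0 = +1.
(a,b)_3: α=-2, u≡1; β=-10, v≡1 (mod 3); (1|3)=+1, (1|3)=+1; sign (−1)^0·+1^-10·+1^-2 = +1.
(a,b)_29: α=1, u≡13; β=2, v≡15 (mod 29); (13|29)=+1, (15|29)=-1; sign (−1)^0·+1^2·-1^1 = -1.
(a,b)_∞: sgn(-37961)=−, sgn(-119)=−, so -1.
(a,b)_5: α=-6, u≡4; β=-8, v≡1 (mod 5); (4|5)=+1, (1|5)=+1; sign (−1)^0·+1^-8·+1^-6 = +1.
(a,b)_11: α=1, u≡1; β=2, v≡6 (mod 11); (1|11)=+1, (6|11)=-1; sign (−1)^0·+1^2·-1^1 = -1.
(a,b)_17: α=1, u≡12; β=1, v≡12 (mod 17); (12|17)=-1, (12|17)=-1; sign (−1)^0·-1^1·-1^1 = +1.
(a,b)_7: α=3, u≡4; β=5, v≡1 (mod 7); (4|7)=+1, (1|7)=+1; sign (−1)^1·+1^5·+1^3 = -1.
(-37961, -119 / ℚ) ramifies at {7, 11, 29, ∞}: a division algebra.

[7, 11, 29, inf]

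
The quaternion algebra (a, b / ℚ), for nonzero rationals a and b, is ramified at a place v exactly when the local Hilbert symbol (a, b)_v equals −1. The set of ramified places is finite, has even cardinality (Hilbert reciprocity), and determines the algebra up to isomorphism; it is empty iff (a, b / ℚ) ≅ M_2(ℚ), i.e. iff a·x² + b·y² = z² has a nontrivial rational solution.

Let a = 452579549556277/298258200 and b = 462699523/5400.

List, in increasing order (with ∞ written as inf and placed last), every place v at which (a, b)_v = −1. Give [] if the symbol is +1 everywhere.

[11, 17]

(a, b) ≡ (1326, 1122) mod (ℚ^×)²; places V = {2, 3, 5, 11, 13, 17, 19, 31, ∞}.
(a,b)_17: α=-1, u≡3; β=1, v≡13 (mod 17); (3|17)=-1, (13|17)=+1; sign (−1)^0·-1^1·+1^-1 = -1.
(a,b)_19: α=-2, u≡3; β=0, v≡7 (mod 19); (3|19)=-1, (7|19)=+1; sign (−1)^0·-1^0·+1^-2 = +1.
(a,b)_13: α=3, u≡5; β=2, v≡3 (mod 13); (5|13)=-1, (3|13)=+1; sign (−1)^0·-1^2·+1^3 = +1.
(a,b)_11: α=8, u≡6; β=5, v≡9 (mod 11); (6|11)=-1, (9|11)=+1; sign (−1)^0·-1^5·+1^8 = -1.
(a,b)_∞: sgn(1326)=+, sgn(1122)=+, so +1.
(a,b)_31: α=2, u≡6; β=0, v≡21 (mod 31); (6|31)=-1, (21|31)=-1; sign (−1)^0·-1^0·-1^2 = +1.
(a,b)_5: α=-2, u≡4; β=-2, v≡3 (mod 5); (4|5)=+1, (3|5)=-1; sign (−1)^0·+1^-2·-1^-2 = +1.
(a,b)_2: α=-3, β=-3; u≡7, v≡1 (mod 8); ε(u)ε(v)=1·0, αω(v)=-3·0, βω(u)=-3·0; sum ≡ 0  ⇒  +1.
(a,b)_3: α=-5, u≡1; β=-3, v≡2 (mod 3); (1|3)=+1, (2|3)=-1; sign (−1)^1·+1^-3·-1^-5 = +1.
|Ram(1326, 1122)| = 2, even; anisotropic at {11, 17}.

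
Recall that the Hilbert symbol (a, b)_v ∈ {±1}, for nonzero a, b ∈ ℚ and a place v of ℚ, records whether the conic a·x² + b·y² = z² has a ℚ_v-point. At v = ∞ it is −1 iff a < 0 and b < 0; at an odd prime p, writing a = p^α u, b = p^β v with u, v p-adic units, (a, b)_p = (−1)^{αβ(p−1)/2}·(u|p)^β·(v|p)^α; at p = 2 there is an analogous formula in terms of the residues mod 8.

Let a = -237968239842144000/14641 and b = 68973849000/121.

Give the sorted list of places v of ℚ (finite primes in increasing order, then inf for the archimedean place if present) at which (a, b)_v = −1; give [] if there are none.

[23, 43]

(a, b) ≡ (-215, 8515290) mod (ℚ^×)²; places V = {2, 3, 5, 7, 11, 23, 41, 43, ∞}.
(a,b)_11: α=-4, u≡9; β=-2, v≡1 (mod 11); (9|11)=+1, (1|11)=+1; sign (−1)^0·+1^-2·+1^-4 = +1.
(a,b)_5: α=3, u≡3; β=3, v≡2 (mod 5); (3|5)=-1, (2|5)=-1; sign (−1)^0·-1^3·-1^3 = +1.
(a,b)_23: α=2, u≡11; β=1, v≡7 (mod 23); (11|23)=-1, (7|23)=-1; sign (−1)^0·-1^1·-1^2 = -1.
(a,b)_2: α=8, β=3; u≡1, v≡5 (mod 8); ε(u)ε(v)=0·0, αω(v)=8·1, βω(u)=3·0; sum ≡ 0  ⇒  +1.
(a,b)_7: α=4, u≡2; β=1, v≡5 (mod 7); (2|7)=+1, (5|7)=-1; sign (−1)^0·+1^1·-1^4 = +1.
(a,b)_43: α=1, u≡9; β=1, v≡13 (mod 43); (9|43)=+1, (13|43)=+1; sign (−1)^1·+1^1·+1^1 = -1.
(a,b)_3: α=4, u≡1; β=5, v≡1 (mod 3); (1|3)=+1, (1|3)=+1; sign (−1)^0·+1^5·+1^4 = +1.
(a,b)_41: α=2, u≡23; β=1, v≡20 (mod 41); (23|41)=+1, (20|41)=+1; sign (−1)^0·+1^1·+1^2 = +1.
(a,b)_∞: sgn(-215)=−, sgn(8515290)=+, so +1.
|Ram(-215, 8515290)| = 2, even; anisotropic at {23, 43}.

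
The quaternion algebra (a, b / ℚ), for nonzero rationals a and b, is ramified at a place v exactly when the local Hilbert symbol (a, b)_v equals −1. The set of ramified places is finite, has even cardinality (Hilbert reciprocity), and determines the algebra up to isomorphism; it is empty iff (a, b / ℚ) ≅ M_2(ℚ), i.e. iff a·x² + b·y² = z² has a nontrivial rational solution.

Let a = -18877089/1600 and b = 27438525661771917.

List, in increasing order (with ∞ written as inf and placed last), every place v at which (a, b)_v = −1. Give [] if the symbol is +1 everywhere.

[3, 7]

(a, b) ≡ (-156009, 77) mod (ℚ^×)²; places V = {2, 3, 5, 7, 11, 17, 19, 23, ∞}.
(a,b)_23: α=1, u≡8; β=2, v≡2 (mod 23); (8|23)=+1, (2|23)=+1; sign (−1)^0·+1^2·+1^1 = +1.
(a,b)_5: α=-2, u≡4; β=0, v≡2 (mod 5); (4|5)=+1, (2|5)=-1; sign (−1)^0·+1^0·-1^-2 = +1.
(a,b)_7: α=1, u≡4; β=3, v≡2 (mod 7); (4|7)=+1, (2|7)=+1; sign (−1)^1·+1^3·+1^1 = -1.
(a,b)_17: α=1, u≡3; β=2, v≡1 (mod 17); (3|17)=-1, (1|17)=+1; sign (−1)^0·-1^2·+1^1 = +1.
(a,b)_19: α=1, u≡9; β=2, v≡4 (mod 19); (9|19)=+1, (4|19)=+1; sign (−1)^0·+1^2·+1^1 = +1.
(a,b)_2: α=-6, β=0; u≡7, v≡5 (mod 8); ε(u)ε(v)=1·0, αω(v)=-6·1, βω(u)=0·0; sum ≡ 0  ⇒  +1.
(a,b)_11: α=2, u≡3; β=5, v≡2 (mod 11); (3|11)=+1, (2|11)=-1; sign (−1)^0·+1^5·-1^2 = +1.
(a,b)_3: α=1, u≡2; β=2, v≡2 (mod 3); (2|3)=-1, (2|3)=-1; sign (−1)^0·-1^2·-1^1 = -1.
(a,b)_∞: sgn(-156009)=−, sgn(77)=+, so +1.
Ram(-156009, 77) = {3, 7}; no ℚ_3-point on the conic.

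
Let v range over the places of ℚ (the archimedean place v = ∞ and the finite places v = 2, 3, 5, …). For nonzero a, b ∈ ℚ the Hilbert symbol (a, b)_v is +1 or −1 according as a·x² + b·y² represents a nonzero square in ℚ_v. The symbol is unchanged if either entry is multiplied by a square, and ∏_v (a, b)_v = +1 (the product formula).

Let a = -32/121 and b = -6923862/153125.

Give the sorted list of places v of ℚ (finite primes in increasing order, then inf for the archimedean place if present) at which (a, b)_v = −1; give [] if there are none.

[5, inf]

Mod squares: a ≡ -2, b ≡ -110. Check v ∈ {∞, 2, 3, 5, 7, 11, 17}.
v=5: a=5^0·(≡3), b=5^-5·(≡2) mod 5; (3|5)=-1, (2|5)=-1; (−1)^{0·-5·2}·(-1)^-5·(-1)^0 = -1.
v=17: a=17^0·(≡1), b=17^2·(≡2) mod 17; (1|17)=+1, (2|17)=+1; (−1)^{0·2·8}·(+1)^2·(+1)^0 = +1.
v=2: v_2(a)=5, v_2(b)=1; units ≡ 7, 1 (mod 8); ε·ε+αω+βω = 1·0+5·0+1·0 ≡ 0  ⇒  (a,b)_2 = +1.
v=∞: -2 < 0 and -110 < 0  ⇒  (a,b)_∞ = -1.
v=7: a=7^0·(≡5), b=7^-2·(≡2) mod 7; (5|7)=-1, (2|7)=+1; (−1)^{0·-2·3}·(-1)^-2·(+1)^0 = +1.
v=11: a=11^-2·(≡1), b=11^3·(≡9) mod 11; (1|11)=+1, (9|11)=+1; (−1)^{-2·3·5}·(+1)^3·(+1)^-2 = +1.
v=3: a=3^0·(≡1), b=3^2·(≡1) mod 3; (1|3)=+1, (1|3)=+1; (−1)^{0·2·1}·(+1)^2·(+1)^0 = +1.
Ram(-2, -110) = {5, ∞}; no ℚ_5-point on the conic.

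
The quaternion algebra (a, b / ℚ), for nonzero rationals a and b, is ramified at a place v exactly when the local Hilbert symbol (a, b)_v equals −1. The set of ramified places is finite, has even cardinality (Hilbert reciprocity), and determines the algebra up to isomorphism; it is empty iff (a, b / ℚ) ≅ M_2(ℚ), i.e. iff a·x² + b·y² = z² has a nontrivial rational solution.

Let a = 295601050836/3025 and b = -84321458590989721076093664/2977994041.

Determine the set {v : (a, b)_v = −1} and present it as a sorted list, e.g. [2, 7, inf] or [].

[2, 7, 13, 17]

Mod squares: a ≡ 134589, b ≡ -89726. Check v ∈ {∞, 2, 3, 5, 7, 11, 13, 17, 19, 29, 37, 41}.
v=17: a=17^1·(≡11), b=17^3·(≡8) mod 17; (11|17)=-1, (8|17)=+1; (−1)^{1·3·8}·(-1)^3·(+1)^1 = -1.
v=∞: 134589 > 0 and -89726 < 0  ⇒  (a,b)_∞ = +1.
v=11: a=11^-2·(≡1), b=11^-6·(≡9) mod 11; (1|11)=+1, (9|11)=+1; (−1)^{-2·-6·5}·(+1)^-6·(+1)^-2 = +1.
v=29: a=29^1·(≡1), b=29^3·(≡22) mod 29; (1|29)=+1, (22|29)=+1; (−1)^{1·3·14}·(+1)^3·(+1)^1 = +1.
v=3: a=3^3·(≡1), b=3^10·(≡1) mod 3; (1|3)=+1, (1|3)=+1; (−1)^{3·10·1}·(+1)^10·(+1)^3 = +1.
v=37: a=37^0·(≡24), b=37^2·(≡21) mod 37; (24|37)=-1, (21|37)=+1; (−1)^{0·2·18}·(-1)^2·(+1)^0 = +1.
v=13: a=13^3·(≡5), b=13^3·(≡10) mod 13; (5|13)=-1, (10|13)=+1; (−1)^{3·3·6}·(-1)^3·(+1)^3 = -1.
v=41: a=41^0·(≡15), b=41^-2·(≡21) mod 41; (15|41)=-1, (21|41)=+1; (−1)^{0·-2·20}·(-1)^-2·(+1)^0 = +1.
v=2: v_2(a)=2, v_2(b)=5; units ≡ 5, 1 (mod 8); ε·ε+αω+βω = 0·0+2·0+5·1 ≡ 1  ⇒  (a,b)_2 = -1.
v=5: a=5^-2·(≡1), b=5^0·(≡1) mod 5; (1|5)=+1, (1|5)=+1; (−1)^{-2·0·2}·(+1)^0·(+1)^-2 = +1.
v=19: a=19^2·(≡12), b=19^2·(≡5) mod 19; (12|19)=-1, (5|19)=+1; (−1)^{2·2·9}·(-1)^2·(+1)^2 = +1.
v=7: a=7^1·(≡6), b=7^3·(≡3) mod 7; (6|7)=-1, (3|7)=-1; (−1)^{1·3·3}·(-1)^3·(-1)^1 = -1.
Ram(134589, -89726) = {2, 7, 13, 17}; no ℚ_2-point on the conic.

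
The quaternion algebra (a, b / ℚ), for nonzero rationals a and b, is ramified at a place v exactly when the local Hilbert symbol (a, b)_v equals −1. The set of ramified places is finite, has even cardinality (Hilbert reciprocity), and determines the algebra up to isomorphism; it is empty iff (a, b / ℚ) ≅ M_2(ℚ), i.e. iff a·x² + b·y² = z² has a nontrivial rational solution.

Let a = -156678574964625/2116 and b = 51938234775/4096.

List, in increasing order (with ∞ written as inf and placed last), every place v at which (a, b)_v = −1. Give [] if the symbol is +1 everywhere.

(a, b) ≡ (-25585, 523439) mod (ℚ^×)²; places V = {2, 3, 5, 7, 17, 23, 37, 43, 47, ∞}.
(a,b)_5: α=3, u≡3; β=2, v≡1 (mod 5); (3|5)=-1, (1|5)=+1; sign (−1)^0·-1^2·+1^3 = +1.
(a,b)_∞: sgn(-25585)=−, sgn(523439)=+, so +1.
(a,b)_37: α=2, u≡29; β=1, v≡14 (mod 37); (29|37)=-1, (14|37)=-1; sign (−1)^0·-1^1·-1^2 = -1.
(a,b)_3: α=4, u≡2; β=4, v≡2 (mod 3); (2|3)=-1, (2|3)=-1; sign (−1)^0·-1^4·-1^4 = +1.
(a,b)_7: α=1, u≡5; β=3, v≡6 (mod 7); (5|7)=-1, (6|7)=-1; sign (−1)^1·-1^3·-1^1 = -1.
(a,b)_2: α=-2, β=-12; u≡7, v≡7 (mod 8); ε(u)ε(v)=1·1, αω(v)=-2·0, βω(u)=-12·0; sum ≡ 1  ⇒  -1.
(a,b)_43: α=1, u≡29; β=1, v≡40 (mod 43); (29|43)=-1, (40|43)=+1; sign (−1)^1·-1^1·+1^1 = +1.
(a,b)_47: α=2, u≡15; β=1, v≡38 (mod 47); (15|47)=-1, (38|47)=-1; sign (−1)^0·-1^1·-1^2 = -1.
(a,b)_23: α=-2, u≡19; β=0, v≡19 (mod 23); (19|23)=-1, (19|23)=-1; sign (−1)^0·-1^0·-1^-2 = +1.
(a,b)_17: α=1, u≡16; β=0, v≡2 (mod 17); (16|17)=+1, (2|17)=+1; sign (−1)^0·+1^0·+1^1 = +1.
(-25585, 523439 / ℚ) ramifies at {2, 7, 37, 47}: a division algebra.

[2, 7, 37, 47]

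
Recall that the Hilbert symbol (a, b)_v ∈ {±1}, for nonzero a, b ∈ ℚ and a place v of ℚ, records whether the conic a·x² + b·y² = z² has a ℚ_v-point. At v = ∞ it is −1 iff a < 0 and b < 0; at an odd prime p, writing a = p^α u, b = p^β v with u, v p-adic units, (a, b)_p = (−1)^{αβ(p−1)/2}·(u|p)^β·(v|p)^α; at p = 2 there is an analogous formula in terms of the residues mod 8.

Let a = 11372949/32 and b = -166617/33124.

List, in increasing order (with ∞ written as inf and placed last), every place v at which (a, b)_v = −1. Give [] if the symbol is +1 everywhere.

[37, 41]

Mod squares: a ≡ 51578, b ≡ -17. Check v ∈ {∞, 2, 3, 7, 11, 13, 17, 37, 41}.
v=13: a=13^0·(≡7), b=13^-2·(≡4) mod 13; (7|13)=-1, (4|13)=+1; (−1)^{0·-2·6}·(-1)^-2·(+1)^0 = +1.
v=7: a=7^2·(≡4), b=7^-2·(≡1) mod 7; (4|7)=+1, (1|7)=+1; (−1)^{2·-2·3}·(+1)^-2·(+1)^2 = +1.
v=2: v_2(a)=-5, v_2(b)=-2; units ≡ 5, 7 (mod 8); ε·ε+αω+βω = 0·1+-5·0+-2·1 ≡ 0  ⇒  (a,b)_2 = +1.
v=37: a=37^1·(≡26), b=37^0·(≡24) mod 37; (26|37)=+1, (24|37)=-1; (−1)^{1·0·18}·(+1)^0·(-1)^1 = -1.
v=3: a=3^2·(≡2), b=3^4·(≡1) mod 3; (2|3)=-1, (1|3)=+1; (−1)^{2·4·1}·(-1)^4·(+1)^2 = +1.
v=41: a=41^1·(≡11), b=41^0·(≡29) mod 41; (11|41)=-1, (29|41)=-1; (−1)^{1·0·20}·(-1)^0·(-1)^1 = -1.
v=11: a=11^0·(≡6), b=11^2·(≡3) mod 11; (6|11)=-1, (3|11)=+1; (−1)^{0·2·5}·(-1)^2·(+1)^0 = +1.
v=17: a=17^1·(≡2), b=17^1·(≡1) mod 17; (2|17)=+1, (1|17)=+1; (−1)^{1·1·8}·(+1)^1·(+1)^1 = +1.
v=∞: 51578 > 0 and -17 < 0  ⇒  (a,b)_∞ = +1.
|Ram(51578, -17)| = 2, even; anisotropic at {37, 41}.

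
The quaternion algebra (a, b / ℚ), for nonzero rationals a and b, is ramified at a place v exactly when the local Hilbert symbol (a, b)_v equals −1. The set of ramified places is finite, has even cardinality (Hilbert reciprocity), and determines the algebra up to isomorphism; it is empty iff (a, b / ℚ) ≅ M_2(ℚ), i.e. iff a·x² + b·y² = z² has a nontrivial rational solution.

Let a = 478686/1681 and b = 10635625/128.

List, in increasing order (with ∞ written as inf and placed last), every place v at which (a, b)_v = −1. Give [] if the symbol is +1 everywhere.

[3, 7, 11, 17]

(a, b) ≡ (1326, 34034) mod (ℚ^×)²; places V = {2, 3, 5, 7, 11, 13, 17, 19, 41, ∞}.
(a,b)_3: α=1, u≡1; β=0, v≡2 (mod 3); (1|3)=+1, (2|3)=-1; sign (−1)^0·+1^0·-1^1 = -1.
(a,b)_41: α=-2, u≡11; β=0, v≡4 (mod 41); (11|41)=-1, (4|41)=+1; sign (−1)^0·-1^0·+1^-2 = +1.
(a,b)_13: α=1, u≡8; β=1, v≡2 (mod 13); (8|13)=-1, (2|13)=-1; sign (−1)^0·-1^1·-1^1 = +1.
(a,b)_11: α=0, u≡6; β=1, v≡9 (mod 11); (6|11)=-1, (9|11)=+1; sign (−1)^0·-1^1·+1^0 = -1.
(a,b)_∞: sgn(1326)=+, sgn(34034)=+, so +1.
(a,b)_2: α=1, β=-7; u≡7, v≡1 (mod 8); ε(u)ε(v)=1·0, αω(v)=1·0, βω(u)=-7·0; sum ≡ 0  ⇒  +1.
(a,b)_17: α=1, u≡14; β=1, v≡16 (mod 17); (14|17)=-1, (16|17)=+1; sign (−1)^0·-1^1·+1^1 = -1.
(a,b)_7: α=0, u≡5; β=1, v≡2 (mod 7); (5|7)=-1, (2|7)=+1; sign (−1)^0·-1^1·+1^0 = -1.
(a,b)_19: α=2, u≡8; β=0, v≡1 (mod 19); (8|19)=-1, (1|19)=+1; sign (−1)^0·-1^0·+1^2 = +1.
(a,b)_5: α=0, u≡1; β=4, v≡4 (mod 5); (1|5)=+1, (4|5)=+1; sign (−1)^0·+1^4·+1^0 = +1.
Ram(1326, 34034) = {3, 7, 11, 17}; no ℚ_3-point on the conic.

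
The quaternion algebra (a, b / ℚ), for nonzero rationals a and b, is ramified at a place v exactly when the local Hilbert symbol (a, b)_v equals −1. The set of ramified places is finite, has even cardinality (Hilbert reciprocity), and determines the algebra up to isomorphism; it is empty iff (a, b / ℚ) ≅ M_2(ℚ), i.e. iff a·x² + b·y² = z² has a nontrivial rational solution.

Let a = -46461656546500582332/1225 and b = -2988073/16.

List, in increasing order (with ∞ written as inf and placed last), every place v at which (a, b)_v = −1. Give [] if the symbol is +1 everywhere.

[11, 17, 19, inf]

Mod squares: a ≡ -23, b ≡ -3553. Check v ∈ {∞, 2, 3, 5, 7, 11, 17, 19, 23, 29}.
v=2: v_2(a)=2, v_2(b)=-4; units ≡ 1, 7 (mod 8); ε·ε+αω+βω = 0·1+2·0+-4·0 ≡ 0  ⇒  (a,b)_2 = +1.
v=29: a=29^2·(≡9), b=29^2·(≡19) mod 29; (9|29)=+1, (19|29)=-1; (−1)^{2·2·14}·(+1)^2·(-1)^2 = +1.
v=19: a=19^4·(≡3), b=19^1·(≡14) mod 19; (3|19)=-1, (14|19)=-1; (−1)^{4·1·9}·(-1)^1·(-1)^4 = -1.
v=7: a=7^-2·(≡5), b=7^0·(≡5) mod 7; (5|7)=-1, (5|7)=-1; (−1)^{-2·0·3}·(-1)^0·(-1)^-2 = +1.
v=17: a=17^2·(≡3), b=17^1·(≡6) mod 17; (3|17)=-1, (6|17)=-1; (−1)^{2·1·8}·(-1)^1·(-1)^2 = -1.
v=11: a=11^6·(≡10), b=11^1·(≡7) mod 11; (10|11)=-1, (7|11)=-1; (−1)^{6·1·5}·(-1)^1·(-1)^6 = -1.
v=5: a=5^-2·(≡2), b=5^0·(≡2) mod 5; (2|5)=-1, (2|5)=-1; (−1)^{-2·0·2}·(-1)^0·(-1)^-2 = +1.
v=23: a=23^1·(≡15), b=23^0·(≡4) mod 23; (15|23)=-1, (4|23)=+1; (−1)^{1·0·11}·(-1)^0·(+1)^1 = +1.
v=∞: -23 < 0 and -3553 < 0  ⇒  (a,b)_∞ = -1.
v=3: a=3^2·(≡1), b=3^0·(≡2) mod 3; (1|3)=+1, (2|3)=-1; (−1)^{2·0·1}·(+1)^0·(-1)^2 = +1.
(-23, -3553 / ℚ) ramifies at {11, 17, 19, ∞}: a division algebra.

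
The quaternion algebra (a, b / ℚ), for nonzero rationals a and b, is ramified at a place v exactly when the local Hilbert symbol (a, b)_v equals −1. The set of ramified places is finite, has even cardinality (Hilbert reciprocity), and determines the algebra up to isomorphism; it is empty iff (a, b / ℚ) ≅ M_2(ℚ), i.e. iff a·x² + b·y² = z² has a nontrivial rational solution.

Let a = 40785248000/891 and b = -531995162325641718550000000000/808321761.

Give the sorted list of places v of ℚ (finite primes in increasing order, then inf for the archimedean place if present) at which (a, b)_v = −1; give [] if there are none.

[11, 19]

(a, b) ≡ (1045, -270655) mod (ℚ^×)²; places V = {2, 3, 5, 7, 11, 13, 19, 37, ∞}.
(a,b)_37: α=2, u≡27; β=5, v≡28 (mod 37); (27|37)=+1, (28|37)=+1; sign (−1)^0·+1^5·+1^2 = +1.
(a,b)_13: α=0, u≡6; β=-2, v≡6 (mod 13); (6|13)=-1, (6|13)=-1; sign (−1)^0·-1^-2·-1^0 = +1.
(a,b)_11: α=-1, u≡6; β=3, v≡6 (mod 11); (6|11)=-1, (6|11)=-1; sign (−1)^1·-1^3·-1^-1 = -1.
(a,b)_19: α=1, u≡16; β=3, v≡7 (mod 19); (16|19)=+1, (7|19)=+1; sign (−1)^1·+1^3·+1^1 = -1.
(a,b)_2: α=8, β=10; u≡5, v≡1 (mod 8); ε(u)ε(v)=0·0, αω(v)=8·0, βω(u)=10·1; sum ≡ 0  ⇒  +1.
(a,b)_5: α=3, u≡4; β=11, v≡1 (mod 5); (4|5)=+1, (1|5)=+1; sign (−1)^0·+1^11·+1^3 = +1.
(a,b)_3: α=-4, u≡1; β=-14, v≡2 (mod 3); (1|3)=+1, (2|3)=-1; sign (−1)^0·+1^-14·-1^-4 = +1.
(a,b)_7: α=2, u≡2; β=5, v≡5 (mod 7); (2|7)=+1, (5|7)=-1; sign (−1)^0·+1^5·-1^2 = +1.
(a,b)_∞: sgn(1045)=+, sgn(-270655)=−, so +1.
Ram(1045, -270655) = {11, 19}; no ℚ_11-point on the conic.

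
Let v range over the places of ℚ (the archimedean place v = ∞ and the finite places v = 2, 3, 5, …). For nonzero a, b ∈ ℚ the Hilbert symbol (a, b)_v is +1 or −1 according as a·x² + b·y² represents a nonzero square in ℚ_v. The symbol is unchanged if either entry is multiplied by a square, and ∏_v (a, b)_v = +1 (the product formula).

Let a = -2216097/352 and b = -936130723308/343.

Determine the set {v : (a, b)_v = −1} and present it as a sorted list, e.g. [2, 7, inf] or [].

Mod squares: a ≡ -32054, b ≡ -12432581. Check v ∈ {∞, 2, 3, 7, 11, 13, 23, 31, 47, 53}.
v=13: a=13^2·(≡4), b=13^0·(≡5) mod 13; (4|13)=+1, (5|13)=-1; (−1)^{2·0·6}·(+1)^0·(-1)^2 = +1.
v=47: a=47^1·(≡20), b=47^1·(≡39) mod 47; (20|47)=-1, (39|47)=-1; (−1)^{1·1·23}·(-1)^1·(-1)^1 = -1.
v=31: a=31^1·(≡14), b=31^1·(≡27) mod 31; (14|31)=+1, (27|31)=-1; (−1)^{1·1·15}·(+1)^1·(-1)^1 = +1.
v=7: a=7^0·(≡6), b=7^-3·(≡3) mod 7; (6|7)=-1, (3|7)=-1; (−1)^{0·-3·3}·(-1)^-3·(-1)^0 = -1.
v=11: a=11^-1·(≡4), b=11^4·(≡4) mod 11; (4|11)=+1, (4|11)=+1; (−1)^{-1·4·5}·(+1)^4·(+1)^-1 = +1.
v=∞: -32054 < 0 and -12432581 < 0  ⇒  (a,b)_∞ = -1.
v=2: v_2(a)=-5, v_2(b)=2; units ≡ 5, 3 (mod 8); ε·ε+αω+βω = 0·1+-5·1+2·1 ≡ 1  ⇒  (a,b)_2 = -1.
v=3: a=3^2·(≡1), b=3^2·(≡1) mod 3; (1|3)=+1, (1|3)=+1; (−1)^{2·2·1}·(+1)^2·(+1)^2 = +1.
v=53: a=53^0·(≡6), b=53^1·(≡16) mod 53; (6|53)=+1, (16|53)=+1; (−1)^{0·1·26}·(+1)^1·(+1)^0 = +1.
v=23: a=23^0·(≡13), b=23^1·(≡17) mod 23; (13|23)=+1, (17|23)=-1; (−1)^{0·1·11}·(+1)^1·(-1)^0 = +1.
(-32054, -12432581 / ℚ) ramifies at {2, 7, 47, ∞}: a division algebra.

[2, 7, 47, inf]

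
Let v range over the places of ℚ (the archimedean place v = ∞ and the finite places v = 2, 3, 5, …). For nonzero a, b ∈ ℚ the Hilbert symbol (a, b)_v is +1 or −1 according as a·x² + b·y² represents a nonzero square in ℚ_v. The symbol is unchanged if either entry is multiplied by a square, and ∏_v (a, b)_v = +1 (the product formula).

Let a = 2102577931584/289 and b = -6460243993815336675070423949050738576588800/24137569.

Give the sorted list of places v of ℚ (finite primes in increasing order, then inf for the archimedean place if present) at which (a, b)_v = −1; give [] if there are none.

[2, 13, 23, 53]

(a, b) ≡ (21599461, -6433882) mod (ℚ^×)²; places V = {2, 3, 5, 7, 13, 17, 23, 29, 47, 53, ∞}.
(a,b)_29: α=1, u≡18; β=3, v≡19 (mod 29); (18|29)=-1, (19|29)=-1; sign (−1)^0·-1^3·-1^1 = +1.
(a,b)_∞: sgn(21599461)=+, sgn(-6433882)=−, so +1.
(a,b)_17: α=-2, u≡1; β=-6, v≡7 (mod 17); (1|17)=+1, (7|17)=-1; sign (−1)^0·+1^-6·-1^-2 = +1.
(a,b)_53: α=1, u≡30; β=3, v≡16 (mod 53); (30|53)=-1, (16|53)=+1; sign (−1)^0·-1^3·+1^1 = -1.
(a,b)_23: α=1, u≡14; β=3, v≡22 (mod 23); (14|23)=-1, (22|23)=-1; sign (−1)^1·-1^3·-1^1 = -1.
(a,b)_2: α=6, β=17; u≡5, v≡3 (mod 8); ε(u)ε(v)=0·1, αω(v)=6·1, βω(u)=17·1; sum ≡ 1  ⇒  -1.
(a,b)_5: α=0, u≡1; β=2, v≡2 (mod 5); (1|5)=+1, (2|5)=-1; sign (−1)^0·+1^2·-1^0 = +1.
(a,b)_47: α=1, u≡44; β=4, v≡21 (mod 47); (44|47)=-1, (21|47)=+1; sign (−1)^0·-1^4·+1^1 = +1.
(a,b)_7: α=0, u≡2; β=1, v≡4 (mod 7); (2|7)=+1, (4|7)=+1; sign (−1)^0·+1^1·+1^0 = +1.
(a,b)_13: α=3, u≡8; β=11, v≡10 (mod 13); (8|13)=-1, (10|13)=+1; sign (−1)^0·-1^11·+1^3 = -1.
(a,b)_3: α=2, u≡1; β=6, v≡2 (mod 3); (1|3)=+1, (2|3)=-1; sign (−1)^0·+1^6·-1^2 = +1.
(21599461, -6433882 / ℚ) ramifies at {2, 13, 23, 53}: a division algebra.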